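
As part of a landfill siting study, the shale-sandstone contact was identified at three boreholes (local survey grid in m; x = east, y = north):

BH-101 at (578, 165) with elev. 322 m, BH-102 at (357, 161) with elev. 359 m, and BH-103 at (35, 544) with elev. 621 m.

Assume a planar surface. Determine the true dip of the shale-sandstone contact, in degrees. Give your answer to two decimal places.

Two edge vectors: BH-101→BH-102 = (-221, -4, 37), BH-101→BH-103 = (-543, 379, 299).
Normal n = (BH-101→BH-102) × (BH-101→BH-103) = (-15219, 45988, -85931).
So ∂z/∂x = −n_x/n_z = −0.17711 and ∂z/∂y = −n_y/n_z = 0.53517.
Gradient magnitude |∇z| = √(a² + b²) = √(0.03137 + 0.28641) = 0.56372.
True dip = arctan(0.56372) = 29.41°, dipping toward SSE (azimuth ≈ 162°).

29.41°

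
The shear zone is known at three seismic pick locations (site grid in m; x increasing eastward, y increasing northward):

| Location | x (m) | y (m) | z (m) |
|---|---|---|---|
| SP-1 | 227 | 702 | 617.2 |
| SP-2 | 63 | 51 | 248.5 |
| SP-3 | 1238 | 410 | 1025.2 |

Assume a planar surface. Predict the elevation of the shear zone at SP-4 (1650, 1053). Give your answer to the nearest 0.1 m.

Let the plane be z = a·x + b·y + c.
SP-2−SP-1: −164a − 651b = −368.7;  SP-3−SP-1: 1011a − 292b = 408.
Solving gives a = 0.528672, b = 0.433176.
Then c = 617.2 − a·227 − b·702 = 193.10.
At (1650, 1053): z = 872.3 + 456.1 + 193.10 = 1521.5 m.

1521.5 m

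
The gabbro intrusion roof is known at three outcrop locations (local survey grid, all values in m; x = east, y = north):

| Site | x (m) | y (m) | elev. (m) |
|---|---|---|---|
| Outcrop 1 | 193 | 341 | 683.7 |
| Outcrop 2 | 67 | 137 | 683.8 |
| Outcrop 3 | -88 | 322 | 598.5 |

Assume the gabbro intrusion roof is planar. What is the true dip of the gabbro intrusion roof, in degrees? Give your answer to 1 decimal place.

20.4°

Let the plane be z = a·x + b·y + c.
Outcrop 2−Outcrop 1: −126a − 204b = 0.1;  Outcrop 3−Outcrop 1: −281a − 19b = −85.2.
Solving gives a = 0.31645, b = −0.19595.
Gradient magnitude |∇z| = √(a² + b²) = √(0.10014 + 0.03839) = 0.37220.
True dip = arctan(0.37220) = 20.4°, dipping toward WNW (azimuth ≈ 302°).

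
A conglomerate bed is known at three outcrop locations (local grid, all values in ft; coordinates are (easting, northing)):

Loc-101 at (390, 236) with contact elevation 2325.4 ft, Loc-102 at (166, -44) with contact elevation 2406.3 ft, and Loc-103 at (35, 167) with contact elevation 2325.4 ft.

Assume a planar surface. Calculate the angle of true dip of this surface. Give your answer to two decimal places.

19.21°

Let the plane be z = a·E + b·N + c.
Loc-102−Loc-101: −224a − 280b = 80.9;  Loc-103−Loc-101: −355a − 69b = 0.
Solving gives a = 0.06650, b = −0.34213.
Gradient magnitude |∇z| = √(a² + b²) = √(0.00442 + 0.11705) = 0.34853.
True dip = arctan(0.34853) = 19.21°, dipping toward N (azimuth ≈ 349°).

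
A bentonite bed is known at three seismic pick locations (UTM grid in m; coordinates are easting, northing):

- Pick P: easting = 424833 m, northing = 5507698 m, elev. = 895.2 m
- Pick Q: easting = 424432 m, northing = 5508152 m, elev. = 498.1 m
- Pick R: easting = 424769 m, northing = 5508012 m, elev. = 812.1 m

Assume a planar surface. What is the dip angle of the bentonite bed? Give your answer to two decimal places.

Let the plane be z = a·easting + b·northing + c.
Pick Q−Pick P: −401a + 454b = −397.1;  Pick R−Pick P: −64a + 314b = −83.1.
Solving gives a = 0.89783, b = −0.08165.
Gradient magnitude |∇z| = √(a² + b²) = √(0.80610 + 0.00667) = 0.90154.
True dip = arctan(0.90154) = 42.04°, dipping toward W (azimuth ≈ 275°).

42.04°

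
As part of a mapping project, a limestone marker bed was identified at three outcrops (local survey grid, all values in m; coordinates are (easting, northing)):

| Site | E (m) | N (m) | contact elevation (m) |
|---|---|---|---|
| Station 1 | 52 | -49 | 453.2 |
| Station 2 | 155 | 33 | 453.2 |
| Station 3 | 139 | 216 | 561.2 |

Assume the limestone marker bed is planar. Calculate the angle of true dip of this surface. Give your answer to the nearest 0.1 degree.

35.2°

Two edge vectors: Station 1→Station 2 = (103, 82, 0), Station 1→Station 3 = (87, 265, 108).
Normal n = (Station 1→Station 2) × (Station 1→Station 3) = (8856, -11124, 20161).
So ∂z/∂E = −n_x/n_z = −0.43926 and ∂z/∂N = −n_y/n_z = 0.55176.
Gradient magnitude |∇z| = √(a² + b²) = √(0.19295 + 0.30444) = 0.70526.
True dip = arctan(0.70526) = 35.2°, dipping toward SE (azimuth ≈ 141°).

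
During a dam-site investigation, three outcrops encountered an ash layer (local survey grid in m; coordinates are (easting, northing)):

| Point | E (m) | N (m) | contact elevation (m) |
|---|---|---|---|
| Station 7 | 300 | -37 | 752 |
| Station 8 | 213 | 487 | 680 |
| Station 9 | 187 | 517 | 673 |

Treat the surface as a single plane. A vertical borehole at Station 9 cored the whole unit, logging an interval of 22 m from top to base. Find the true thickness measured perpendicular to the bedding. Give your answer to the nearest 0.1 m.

Let the plane be z = a·E + b·N + c.
Station 8−Station 7: −87a + 524b = −72;  Station 9−Station 7: −113a + 554b = −79.
Solving gives a = 0.13692, b = −0.11467.
|∇z| = √(a²+b²) = 0.17859, so dip δ = arctan(0.17859) = 10.13°.
True thickness = vertical thickness × cos δ = 22 × cos 10.13° = 21.7 m.

21.7 m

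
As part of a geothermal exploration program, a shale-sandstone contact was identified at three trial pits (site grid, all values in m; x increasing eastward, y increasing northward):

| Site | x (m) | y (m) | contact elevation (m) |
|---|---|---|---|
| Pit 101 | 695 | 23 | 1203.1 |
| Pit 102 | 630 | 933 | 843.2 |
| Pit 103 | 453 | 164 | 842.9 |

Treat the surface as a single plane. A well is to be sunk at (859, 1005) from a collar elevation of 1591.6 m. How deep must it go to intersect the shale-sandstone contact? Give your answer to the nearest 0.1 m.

469.5 m

Let the plane be z = a·x + b·y + c.
Pit 102−Pit 101: −65a + 910b = −359.9;  Pit 103−Pit 101: −242a + 141b = −360.2.
Solving gives a = 1.312625, b = −0.301736.
Then c = 1203.1 − a·695 − b·23 = 297.77.
At (859, 1005): z_contact = 1127.54 − 303.24 + 297.77 = 1122.07 m.
Depth below ground = 1591.6 − 1122.07 = 469.5 m.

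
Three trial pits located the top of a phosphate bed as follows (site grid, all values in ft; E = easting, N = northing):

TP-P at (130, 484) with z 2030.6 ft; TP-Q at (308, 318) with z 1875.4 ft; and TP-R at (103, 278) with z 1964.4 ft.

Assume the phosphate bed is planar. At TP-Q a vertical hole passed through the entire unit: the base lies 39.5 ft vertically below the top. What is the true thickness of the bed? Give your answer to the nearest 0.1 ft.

33.3 ft

Let the plane be z = a·E + b·N + c.
TP-Q−TP-P: 178a − 166b = −155.2;  TP-R−TP-P: −27a − 206b = −66.2.
Solving gives a = −0.50989, b = 0.38819.
|∇z| = √(a²+b²) = 0.64084, so dip δ = arctan(0.64084) = 32.65°.
True thickness = vertical thickness × cos δ = 39.5 × cos 32.65° = 33.3 ft.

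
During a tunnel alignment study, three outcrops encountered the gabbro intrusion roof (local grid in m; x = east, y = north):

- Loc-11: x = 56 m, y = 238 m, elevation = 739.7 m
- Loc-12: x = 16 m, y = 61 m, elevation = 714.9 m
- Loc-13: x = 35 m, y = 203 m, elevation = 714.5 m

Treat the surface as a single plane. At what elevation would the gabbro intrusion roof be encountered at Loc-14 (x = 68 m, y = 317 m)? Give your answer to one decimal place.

741.7 m

Two edge vectors: Loc-11→Loc-12 = (-40, -177, -24.8), Loc-11→Loc-13 = (-21, -35, -25.2).
Normal n = (Loc-11→Loc-12) × (Loc-11→Loc-13) = (3592.4, -487.2, -2317).
So ∂z/∂x = −n_x/n_z = 1.55045 and ∂z/∂y = −n_y/n_z = −0.21027.
Intercept c from Loc-11: 739.7 − 86.83 + 50.04 = 702.92.
At (68, 317): z = 105.4 − 66.7 + 702.92 = 741.7 m.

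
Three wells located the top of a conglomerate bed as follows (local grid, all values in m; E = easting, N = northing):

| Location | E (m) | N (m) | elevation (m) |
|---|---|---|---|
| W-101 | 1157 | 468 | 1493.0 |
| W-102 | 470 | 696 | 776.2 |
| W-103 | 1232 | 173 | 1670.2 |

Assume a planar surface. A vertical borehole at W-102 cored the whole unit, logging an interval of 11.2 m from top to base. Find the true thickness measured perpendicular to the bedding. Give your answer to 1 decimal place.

8.0 m

Let the plane be z = a·E + b·N + c.
W-102−W-101: −687a + 228b = −716.8;  W-103−W-101: 75a − 295b = 177.2.
Solving gives a = 0.92180, b = −0.36632.
|∇z| = √(a²+b²) = 0.99192, so dip δ = arctan(0.99192) = 44.77°.
True thickness = vertical thickness × cos δ = 11.2 × cos 44.77° = 8.0 m.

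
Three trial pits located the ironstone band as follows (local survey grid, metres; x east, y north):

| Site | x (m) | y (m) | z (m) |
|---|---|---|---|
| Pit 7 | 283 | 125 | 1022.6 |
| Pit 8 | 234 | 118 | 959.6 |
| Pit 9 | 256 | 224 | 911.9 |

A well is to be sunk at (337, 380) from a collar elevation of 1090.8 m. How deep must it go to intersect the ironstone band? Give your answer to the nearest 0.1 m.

181.5 m

Let the plane be z = a·x + b·y + c.
Pit 8−Pit 7: −49a − 7b = −63;  Pit 9−Pit 7: −27a + 99b = −110.7.
Solving gives a = 1.39125, b = −0.73875.
Then c = 1022.6 − a·283 − b·125 = 721.22.
At (337, 380): z_contact = 468.85 − 280.73 + 721.22 = 909.35 m.
Depth below ground = 1090.8 − 909.35 = 181.5 m.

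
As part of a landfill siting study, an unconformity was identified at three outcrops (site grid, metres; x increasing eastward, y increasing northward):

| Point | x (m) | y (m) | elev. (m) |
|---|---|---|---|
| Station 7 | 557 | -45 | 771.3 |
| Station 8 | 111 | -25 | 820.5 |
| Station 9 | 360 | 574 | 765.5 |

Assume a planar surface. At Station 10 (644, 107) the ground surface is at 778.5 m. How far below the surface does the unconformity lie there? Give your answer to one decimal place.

23.8 m

Two edge vectors: Station 7→Station 8 = (-446, 20, 49.2), Station 7→Station 9 = (-197, 619, -5.8).
Normal n = (Station 7→Station 8) × (Station 7→Station 9) = (-30570.8, -12279.2, -272134).
So ∂z/∂x = −n_x/n_z = −0.11234 and ∂z/∂y = −n_y/n_z = −0.04512.
Intercept c from Station 7: 771.3 + 62.57 − 2.03 = 831.84.
At (644, 107): z_contact = −72.35 − 4.83 + 831.84 = 754.67 m.
Depth below ground = 778.5 − 754.67 = 23.8 m.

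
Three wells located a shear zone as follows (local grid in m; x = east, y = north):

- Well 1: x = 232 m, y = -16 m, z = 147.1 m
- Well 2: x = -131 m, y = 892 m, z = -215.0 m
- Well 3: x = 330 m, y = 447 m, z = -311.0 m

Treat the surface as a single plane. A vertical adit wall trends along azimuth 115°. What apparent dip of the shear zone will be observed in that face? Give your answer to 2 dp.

Let the plane be z = a·x + b·y + c.
Well 2−Well 1: −363a + 908b = −362.1;  Well 3−Well 1: 98a + 463b = −458.1.
Solving gives a = −0.96596, b = −0.78496.
Unit vector along 115° is (sin 115°, cos 115°) = (0.9063, -0.4226).
Slope in that direction = a·(0.9063) + b·(-0.4226) = −0.54372.
Apparent dip = arctan|0.54372| = 28.53° (true dip is 51.2°, so apparent ≤ true as expected).

28.53°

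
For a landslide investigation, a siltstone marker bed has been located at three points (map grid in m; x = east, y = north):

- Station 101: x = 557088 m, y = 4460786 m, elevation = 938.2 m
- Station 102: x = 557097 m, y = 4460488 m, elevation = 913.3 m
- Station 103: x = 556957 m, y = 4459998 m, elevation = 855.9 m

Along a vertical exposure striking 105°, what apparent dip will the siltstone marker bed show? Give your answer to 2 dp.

Let the plane be z = a·x + b·y + c.
Station 102−Station 101: 9a − 298b = −24.9;  Station 103−Station 101: −131a − 788b = −82.3.
Solving gives a = 0.10631, b = 0.08677.
Unit vector along 105° is (sin 105°, cos 105°) = (0.9659, -0.2588).
Slope in that direction = a·(0.9659) + b·(-0.2588) = 0.08023.
Apparent dip = arctan|0.08023| = 4.59° (true dip is 7.8°, so apparent ≤ true as expected).

4.59°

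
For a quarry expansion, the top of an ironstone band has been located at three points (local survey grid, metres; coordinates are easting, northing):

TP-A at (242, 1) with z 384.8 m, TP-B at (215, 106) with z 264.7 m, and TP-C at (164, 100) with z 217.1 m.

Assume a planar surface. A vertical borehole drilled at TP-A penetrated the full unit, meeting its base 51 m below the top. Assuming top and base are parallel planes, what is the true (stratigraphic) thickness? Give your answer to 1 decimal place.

30.2 m

Two edge vectors: TP-A→TP-B = (-27, 105, -120.1), TP-A→TP-C = (-78, 99, -167.7).
Normal n = (TP-A→TP-B) × (TP-A→TP-C) = (-5718.6, 4839.9, 5517).
So ∂z/∂easting = −n_x/n_z = 1.03654 and ∂z/∂northing = −n_y/n_z = −0.87727.
|∇z| = √(a²+b²) = 1.35795, so dip δ = arctan(1.35795) = 53.63°.
True thickness = vertical thickness × cos δ = 51 × cos 53.63° = 30.2 m.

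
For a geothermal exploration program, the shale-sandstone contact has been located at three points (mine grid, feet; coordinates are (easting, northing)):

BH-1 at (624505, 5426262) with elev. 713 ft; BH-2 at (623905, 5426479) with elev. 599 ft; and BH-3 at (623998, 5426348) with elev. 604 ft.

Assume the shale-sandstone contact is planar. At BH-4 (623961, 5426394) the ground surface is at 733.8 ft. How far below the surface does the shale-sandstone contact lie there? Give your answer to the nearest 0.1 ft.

132.6 ft

Two edge vectors: BH-1→BH-2 = (-600, 217, -114), BH-1→BH-3 = (-507, 86, -109).
Normal n = (BH-1→BH-2) × (BH-1→BH-3) = (-13849, -7602, 58419).
So ∂z/∂E = −n_x/n_z = 0.237063284 and ∂z/∂N = −n_y/n_z = 0.130128896.
Intercept c from BH-1: 713 − 148047.21 − 706113.49 = −853447.69.
At (623961, 5426394): z_contact = 147918.24 + 706130.66 − 853447.69 = 601.21 ft.
Depth below ground = 733.8 − 601.21 = 132.6 ft.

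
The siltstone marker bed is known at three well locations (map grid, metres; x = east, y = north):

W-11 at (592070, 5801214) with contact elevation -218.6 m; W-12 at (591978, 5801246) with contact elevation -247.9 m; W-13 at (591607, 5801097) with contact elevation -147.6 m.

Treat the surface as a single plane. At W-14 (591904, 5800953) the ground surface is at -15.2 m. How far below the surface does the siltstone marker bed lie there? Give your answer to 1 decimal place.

5.8 m

Two edge vectors: W-11→W-12 = (-92, 32, -29.3), W-11→W-13 = (-463, -117, 71).
Normal n = (W-11→W-12) × (W-11→W-13) = (-1156.1, 20097.9, 25580).
So ∂z/∂x = −n_x/n_z = 0.045195465 and ∂z/∂y = −n_y/n_z = −0.785688038.
Intercept c from W-11: -218.6 − 26758.88 + 4557944.44 = 4530966.96.
At (591904, 5800953): z_contact = 26751.38 − 4557739.38 + 4530966.96 = -21.04 m.
Depth below ground = -15.2 − (-21.04) = 5.8 m.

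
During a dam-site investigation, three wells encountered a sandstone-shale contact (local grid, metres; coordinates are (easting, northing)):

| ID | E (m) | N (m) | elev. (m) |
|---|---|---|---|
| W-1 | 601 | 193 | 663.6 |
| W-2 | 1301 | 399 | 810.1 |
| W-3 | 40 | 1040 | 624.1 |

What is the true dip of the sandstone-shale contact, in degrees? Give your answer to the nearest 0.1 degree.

11.4°

Two edge vectors: W-1→W-2 = (700, 206, 146.5), W-1→W-3 = (-561, 847, -39.5).
Normal n = (W-1→W-2) × (W-1→W-3) = (-132222.5, -54536.5, 708466).
So ∂z/∂E = −n_x/n_z = 0.18663 and ∂z/∂N = −n_y/n_z = 0.07698.
Gradient magnitude |∇z| = √(a² + b²) = √(0.03483 + 0.00593) = 0.20188.
True dip = arctan(0.20188) = 11.4°, dipping toward WSW (azimuth ≈ 248°).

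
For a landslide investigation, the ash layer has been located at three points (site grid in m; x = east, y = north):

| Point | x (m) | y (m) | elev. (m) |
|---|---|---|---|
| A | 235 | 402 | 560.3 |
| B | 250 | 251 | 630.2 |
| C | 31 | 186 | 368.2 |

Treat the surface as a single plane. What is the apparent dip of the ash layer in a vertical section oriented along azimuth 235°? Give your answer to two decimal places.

41.01°

Two edge vectors: A→B = (15, -151, 69.9), A→C = (-204, -216, -192.1).
Normal n = (A→B) × (A→C) = (44105.5, -11378.1, -34044).
So ∂z/∂x = −n_x/n_z = 1.29554 and ∂z/∂y = −n_y/n_z = −0.33422.
Unit vector along 235° is (sin 235°, cos 235°) = (-0.8192, -0.5736).
Slope in that direction = a·(-0.8192) + b·(-0.5736) = −0.86955.
Apparent dip = arctan|0.86955| = 41.01° (true dip is 53.2°, so apparent ≤ true as expected).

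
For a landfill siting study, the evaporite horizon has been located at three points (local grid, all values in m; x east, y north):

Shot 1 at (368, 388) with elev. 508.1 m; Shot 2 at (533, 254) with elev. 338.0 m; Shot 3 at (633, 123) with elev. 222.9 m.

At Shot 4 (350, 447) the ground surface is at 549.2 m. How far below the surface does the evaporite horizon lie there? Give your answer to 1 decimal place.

11.8 m

Let the plane be z = a·x + b·y + c.
Shot 2−Shot 1: 165a − 134b = −170.1;  Shot 3−Shot 1: 265a − 265b = −285.2.
Solving gives a = −0.83502, b = 0.24121.
Then c = 508.1 − a·368 − b·388 = 721.80.
At (350, 447): z_contact = −292.26 + 107.82 + 721.80 = 537.36 m.
Depth below ground = 549.2 − 537.36 = 11.8 m.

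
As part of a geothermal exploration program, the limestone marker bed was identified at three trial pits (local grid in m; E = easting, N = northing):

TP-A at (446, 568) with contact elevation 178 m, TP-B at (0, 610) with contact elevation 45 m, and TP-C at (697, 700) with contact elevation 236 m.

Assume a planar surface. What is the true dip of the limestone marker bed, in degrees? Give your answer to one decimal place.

Two edge vectors: TP-A→TP-B = (-446, 42, -133), TP-A→TP-C = (251, 132, 58).
Normal n = (TP-A→TP-B) × (TP-A→TP-C) = (19992, -7515, -69414).
So ∂z/∂E = −n_x/n_z = 0.28801 and ∂z/∂N = −n_y/n_z = −0.10826.
Gradient magnitude |∇z| = √(a² + b²) = √(0.08295 + 0.01172) = 0.30769.
True dip = arctan(0.30769) = 17.1°, dipping toward WNW (azimuth ≈ 291°).

17.1°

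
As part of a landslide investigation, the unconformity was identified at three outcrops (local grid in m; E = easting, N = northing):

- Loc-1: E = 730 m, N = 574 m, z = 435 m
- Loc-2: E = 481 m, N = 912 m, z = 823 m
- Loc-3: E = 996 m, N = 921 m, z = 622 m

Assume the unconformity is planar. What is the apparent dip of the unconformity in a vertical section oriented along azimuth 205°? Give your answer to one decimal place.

30.9°

Let the plane be z = a·E + b·N + c.
Loc-2−Loc-1: −249a + 338b = 388;  Loc-3−Loc-1: 266a + 347b = 187.
Solving gives a = −0.40514, b = 0.84947.
Unit vector along 205° is (sin 205°, cos 205°) = (-0.4226, -0.9063).
Slope in that direction = a·(-0.4226) + b·(-0.9063) = −0.59866.
Apparent dip = arctan|0.59866| = 30.9° (true dip is 43.3°, so apparent ≤ true as expected).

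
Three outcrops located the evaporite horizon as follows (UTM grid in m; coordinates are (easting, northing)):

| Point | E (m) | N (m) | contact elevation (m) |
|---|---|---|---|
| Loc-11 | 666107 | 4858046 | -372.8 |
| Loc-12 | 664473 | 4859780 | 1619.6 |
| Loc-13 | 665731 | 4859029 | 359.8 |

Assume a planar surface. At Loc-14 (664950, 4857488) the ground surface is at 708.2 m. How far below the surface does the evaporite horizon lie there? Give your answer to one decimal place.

Let the plane be z = a·E + b·N + c.
Loc-12−Loc-11: −1634a + 1734b = 1992.4;  Loc-13−Loc-11: −376a + 983b = 732.6.
Solving gives a = −0.721204563, b = 0.469407003.
Then c = -372.8 − a·666107 − b·4858046 = −1800374.21.
At (664950, 4857488): z_contact = −479564.97 + 2280138.89 − 1800374.21 = 199.70 m.
Depth below ground = 708.2 − 199.70 = 508.5 m.

508.5 m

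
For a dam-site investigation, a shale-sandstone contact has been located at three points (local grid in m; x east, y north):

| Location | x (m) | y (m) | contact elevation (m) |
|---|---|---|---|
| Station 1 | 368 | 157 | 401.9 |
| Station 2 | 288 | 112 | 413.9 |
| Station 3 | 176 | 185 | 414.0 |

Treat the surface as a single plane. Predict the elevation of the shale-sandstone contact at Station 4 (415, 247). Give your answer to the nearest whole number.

Two edge vectors: Station 1→Station 2 = (-80, -45, 12), Station 1→Station 3 = (-192, 28, 12.1).
Normal n = (Station 1→Station 2) × (Station 1→Station 3) = (-880.5, -1336, -10880).
So ∂z/∂x = −n_x/n_z = −0.08093 and ∂z/∂y = −n_y/n_z = −0.12279.
Intercept c from Station 1: 401.9 + 29.78 + 19.28 = 450.96.
At (415, 247): z = −33.6 − 30.3 + 450.96 = 387.0 m.

387 m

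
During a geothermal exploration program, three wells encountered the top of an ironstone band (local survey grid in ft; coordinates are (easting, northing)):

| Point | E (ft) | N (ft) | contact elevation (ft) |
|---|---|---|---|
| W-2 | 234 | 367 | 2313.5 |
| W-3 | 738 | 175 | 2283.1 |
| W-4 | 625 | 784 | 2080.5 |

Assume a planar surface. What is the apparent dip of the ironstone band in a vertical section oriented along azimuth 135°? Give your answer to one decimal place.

Two edge vectors: W-2→W-3 = (504, -192, -30.4), W-2→W-4 = (391, 417, -233).
Normal n = (W-2→W-3) × (W-2→W-4) = (57412.8, 105545.6, 285240).
So ∂z/∂E = −n_x/n_z = −0.20128 and ∂z/∂N = −n_y/n_z = −0.37002.
Unit vector along 135° is (sin 135°, cos 135°) = (0.7071, -0.7071).
Slope in that direction = a·(0.7071) + b·(-0.7071) = 0.11932.
Apparent dip = arctan|0.11932| = 6.8° (true dip is 22.8°, so apparent ≤ true as expected).

6.8°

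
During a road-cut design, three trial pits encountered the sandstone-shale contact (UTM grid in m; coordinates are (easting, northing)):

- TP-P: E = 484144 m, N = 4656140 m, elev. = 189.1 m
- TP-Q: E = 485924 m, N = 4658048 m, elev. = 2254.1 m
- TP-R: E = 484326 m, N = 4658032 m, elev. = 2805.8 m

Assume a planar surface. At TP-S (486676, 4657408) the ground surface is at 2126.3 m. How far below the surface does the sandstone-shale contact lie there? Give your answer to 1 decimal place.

Let the plane be z = a·E + b·N + c.
TP-Q−TP-P: 1780a + 1908b = 2065;  TP-R−TP-P: 182a + 1892b = 2616.7.
Solving gives a = −0.359437895, b = 1.417609776.
Then c = 189.1 − a·484144 − b·4656140 = −6426380.78.
At (486676, 4657408): z_contact = −174929.80 + 6602387.11 − 6426380.78 = 1076.53 m.
Depth below ground = 2126.3 − 1076.53 = 1049.8 m.

1049.8 m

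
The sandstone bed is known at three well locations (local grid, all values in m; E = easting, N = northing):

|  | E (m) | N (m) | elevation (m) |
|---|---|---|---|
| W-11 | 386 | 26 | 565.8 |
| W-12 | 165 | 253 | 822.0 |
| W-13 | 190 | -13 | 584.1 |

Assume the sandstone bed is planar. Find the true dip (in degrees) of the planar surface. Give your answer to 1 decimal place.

Let the plane be z = a·E + b·N + c.
W-12−W-11: −221a + 227b = 256.2;  W-13−W-11: −196a − 39b = 18.3.
Solving gives a = −0.26635, b = 0.86933.
Gradient magnitude |∇z| = √(a² + b²) = √(0.07094 + 0.75573) = 0.90922.
True dip = arctan(0.90922) = 42.3°, dipping toward SSE (azimuth ≈ 163°).

42.3°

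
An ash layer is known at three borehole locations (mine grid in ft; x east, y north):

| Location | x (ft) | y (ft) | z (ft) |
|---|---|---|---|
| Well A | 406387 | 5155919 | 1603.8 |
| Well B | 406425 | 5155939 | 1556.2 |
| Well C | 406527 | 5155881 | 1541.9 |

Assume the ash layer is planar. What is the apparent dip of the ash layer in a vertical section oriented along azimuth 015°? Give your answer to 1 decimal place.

Let the plane be z = a·x + b·y + c.
Well B−Well A: 38a + 20b = −47.6;  Well C−Well A: 140a − 38b = −61.9.
Solving gives a = −0.71791, b = −1.01598.
Unit vector along 015° is (sin 15°, cos 15°) = (0.2588, 0.9659).
Slope in that direction = a·(0.2588) + b·(0.9659) = −1.16717.
Apparent dip = arctan|1.16717| = 49.4° (true dip is 51.2°, so apparent ≤ true as expected).

49.4°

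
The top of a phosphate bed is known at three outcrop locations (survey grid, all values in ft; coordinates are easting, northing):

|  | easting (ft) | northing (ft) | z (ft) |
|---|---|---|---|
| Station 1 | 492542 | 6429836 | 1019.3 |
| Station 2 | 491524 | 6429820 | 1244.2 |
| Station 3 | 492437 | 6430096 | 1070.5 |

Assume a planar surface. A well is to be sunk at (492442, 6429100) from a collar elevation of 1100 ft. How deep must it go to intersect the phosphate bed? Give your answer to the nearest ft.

137 ft

Two edge vectors: Station 1→Station 2 = (-1018, -16, 224.9), Station 1→Station 3 = (-105, 260, 51.2).
Normal n = (Station 1→Station 2) × (Station 1→Station 3) = (-59293.2, 28507.1, -266360).
So ∂z/∂easting = −n_x/n_z = −0.22260550 and ∂z/∂northing = −n_y/n_z = 0.10702470.
Intercept c from Station 1: 1019.3 + 109642.56 − 688151.29 = −577489.43.
At (492442, 6429100): z_contact = −109620.3 + 688072.5 − 577489.43 = 962.8 ft.
Depth below ground = 1100 − 962.8 = 137 ft.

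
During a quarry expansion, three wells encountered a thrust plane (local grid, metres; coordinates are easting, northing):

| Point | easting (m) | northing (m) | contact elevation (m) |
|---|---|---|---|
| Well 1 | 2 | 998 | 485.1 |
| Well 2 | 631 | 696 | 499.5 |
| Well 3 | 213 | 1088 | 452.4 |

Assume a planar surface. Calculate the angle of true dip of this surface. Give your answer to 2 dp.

Let the plane be z = a·easting + b·northing + c.
Well 2−Well 1: 629a − 302b = 14.4;  Well 3−Well 1: 211a + 90b = −32.7.
Solving gives a = −0.07130, b = −0.19618.
Gradient magnitude |∇z| = √(a² + b²) = √(0.00508 + 0.03849) = 0.20873.
True dip = arctan(0.20873) = 11.79°, dipping toward NNE (azimuth ≈ 020°).

11.79°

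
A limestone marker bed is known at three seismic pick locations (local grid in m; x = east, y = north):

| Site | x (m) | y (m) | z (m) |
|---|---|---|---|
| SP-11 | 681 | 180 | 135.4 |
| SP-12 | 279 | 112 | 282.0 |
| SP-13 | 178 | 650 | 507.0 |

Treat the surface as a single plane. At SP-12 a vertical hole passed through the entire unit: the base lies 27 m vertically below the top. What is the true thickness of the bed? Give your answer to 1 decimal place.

23.7 m

Let the plane be z = a·x + b·y + c.
SP-12−SP-11: −402a − 68b = 146.6;  SP-13−SP-11: −503a + 470b = 371.6.
Solving gives a = −0.42202, b = 0.33899.
|∇z| = √(a²+b²) = 0.54131, so dip δ = arctan(0.54131) = 28.43°.
True thickness = vertical thickness × cos δ = 27 × cos 28.43° = 23.7 m.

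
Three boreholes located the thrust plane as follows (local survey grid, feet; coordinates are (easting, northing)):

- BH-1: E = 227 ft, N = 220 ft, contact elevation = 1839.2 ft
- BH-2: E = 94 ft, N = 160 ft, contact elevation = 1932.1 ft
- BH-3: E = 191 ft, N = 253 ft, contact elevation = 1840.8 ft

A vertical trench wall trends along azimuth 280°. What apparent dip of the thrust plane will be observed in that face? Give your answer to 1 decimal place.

21.4°

Let the plane be z = a·E + b·N + c.
BH-2−BH-1: −133a − 60b = 92.9;  BH-3−BH-1: −36a + 33b = 1.6.
Solving gives a = −0.48278, b = −0.47818.
Unit vector along 280° is (sin 280°, cos 280°) = (-0.9848, 0.1736).
Slope in that direction = a·(-0.9848) + b·(0.1736) = 0.39241.
Apparent dip = arctan|0.39241| = 21.4° (true dip is 34.2°, so apparent ≤ true as expected).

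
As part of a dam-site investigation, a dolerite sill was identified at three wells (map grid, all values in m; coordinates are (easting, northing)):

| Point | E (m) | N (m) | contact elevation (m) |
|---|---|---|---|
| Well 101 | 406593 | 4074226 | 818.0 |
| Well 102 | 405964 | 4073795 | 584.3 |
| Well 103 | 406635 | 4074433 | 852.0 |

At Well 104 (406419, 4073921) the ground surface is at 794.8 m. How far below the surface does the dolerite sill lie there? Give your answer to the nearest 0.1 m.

60.6 m

Two edge vectors: Well 101→Well 102 = (-629, -431, -233.7), Well 101→Well 103 = (42, 207, 34).
Normal n = (Well 101→Well 102) × (Well 101→Well 103) = (33721.9, 11570.6, -112101).
So ∂z/∂E = −n_x/n_z = 0.300817120 and ∂z/∂N = −n_y/n_z = 0.103215850.
Intercept c from Well 101: 818 − 122310.14 − 420524.70 = −542016.84.
At (406419, 4073921): z_contact = 122257.79 + 420493.22 − 542016.84 = 734.18 m.
Depth below ground = 794.8 − 734.18 = 60.6 m.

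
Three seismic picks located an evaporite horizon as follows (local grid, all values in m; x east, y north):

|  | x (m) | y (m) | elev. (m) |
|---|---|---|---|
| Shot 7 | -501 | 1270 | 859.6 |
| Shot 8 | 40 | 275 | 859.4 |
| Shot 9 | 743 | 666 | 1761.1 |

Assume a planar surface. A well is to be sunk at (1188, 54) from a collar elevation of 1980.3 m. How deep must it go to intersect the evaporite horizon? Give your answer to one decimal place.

Two edge vectors: Shot 7→Shot 8 = (541, -995, -0.2), Shot 7→Shot 9 = (1244, -604, 901.5).
Normal n = (Shot 7→Shot 8) × (Shot 7→Shot 9) = (-897113.3, -487960.3, 911016).
So ∂z/∂x = −n_x/n_z = 0.984739 and ∂z/∂y = −n_y/n_z = 0.535622.
Intercept c from Shot 7: 859.6 + 493.35 − 680.24 = 672.71.
At (1188, 54): z_contact = 1169.87 + 28.92 + 672.71 = 1871.51 m.
Depth below ground = 1980.3 − 1871.51 = 108.8 m.

108.8 m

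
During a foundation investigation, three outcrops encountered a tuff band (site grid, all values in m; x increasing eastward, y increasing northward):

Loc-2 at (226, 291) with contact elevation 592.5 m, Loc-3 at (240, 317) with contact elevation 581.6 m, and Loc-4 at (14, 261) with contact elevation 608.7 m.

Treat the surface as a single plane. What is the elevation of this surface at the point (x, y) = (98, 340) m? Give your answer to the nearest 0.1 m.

574.8 m

Two edge vectors: Loc-2→Loc-3 = (14, 26, -10.9), Loc-2→Loc-4 = (-212, -30, 16.2).
Normal n = (Loc-2→Loc-3) × (Loc-2→Loc-4) = (94.2, 2084, 5092).
So ∂z/∂x = −n_x/n_z = −0.01850 and ∂z/∂y = −n_y/n_z = −0.40927.
Intercept c from Loc-2: 592.5 + 4.18 + 119.10 = 715.78.
At (98, 340): z = −1.8 − 139.2 + 715.78 = 574.8 m.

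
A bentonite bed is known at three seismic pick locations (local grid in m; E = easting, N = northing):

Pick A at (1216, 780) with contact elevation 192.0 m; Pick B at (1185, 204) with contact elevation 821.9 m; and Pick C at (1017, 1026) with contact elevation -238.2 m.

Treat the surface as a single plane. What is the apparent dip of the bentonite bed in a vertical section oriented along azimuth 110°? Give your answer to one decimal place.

47.8°

Two edge vectors: Pick A→Pick B = (-31, -576, 629.9), Pick A→Pick C = (-199, 246, -430.2).
Normal n = (Pick A→Pick B) × (Pick A→Pick C) = (92839.8, -138686.3, -122250).
So ∂z/∂E = −n_x/n_z = 0.75943 and ∂z/∂N = −n_y/n_z = −1.13445.
Unit vector along 110° is (sin 110°, cos 110°) = (0.9397, -0.3420).
Slope in that direction = a·(0.9397) + b·(-0.3420) = 1.10163.
Apparent dip = arctan|1.10163| = 47.8° (true dip is 53.8°, so apparent ≤ true as expected).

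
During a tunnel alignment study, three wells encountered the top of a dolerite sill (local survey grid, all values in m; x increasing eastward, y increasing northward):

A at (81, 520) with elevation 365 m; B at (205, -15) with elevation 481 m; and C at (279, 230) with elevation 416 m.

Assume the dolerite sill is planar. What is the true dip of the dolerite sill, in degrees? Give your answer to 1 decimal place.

14.3°

Let the plane be z = a·x + b·y + c.
B−A: 124a − 535b = 116;  C−A: 198a − 290b = 51.
Solving gives a = −0.09082, b = −0.23787.
Gradient magnitude |∇z| = √(a² + b²) = √(0.00825 + 0.05658) = 0.25462.
True dip = arctan(0.25462) = 14.3°, dipping toward NNE (azimuth ≈ 021°).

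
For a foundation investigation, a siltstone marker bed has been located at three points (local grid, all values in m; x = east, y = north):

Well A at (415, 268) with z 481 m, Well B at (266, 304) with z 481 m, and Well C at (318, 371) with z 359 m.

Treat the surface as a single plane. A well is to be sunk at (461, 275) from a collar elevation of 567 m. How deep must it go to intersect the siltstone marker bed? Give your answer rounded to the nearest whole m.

Two edge vectors: Well A→Well B = (-149, 36, 0), Well A→Well C = (-97, 103, -122).
Normal n = (Well A→Well B) × (Well A→Well C) = (-4392, -18178, -11855).
So ∂z/∂x = −n_x/n_z = −0.37048 and ∂z/∂y = −n_y/n_z = −1.53336.
Intercept c from Well A: 481 + 153.75 + 410.94 = 1045.69.
At (461, 275): z_contact = −170.8 − 421.7 + 1045.69 = 453.2 m.
Depth below ground = 567 − 453.2 = 114 m.

114 m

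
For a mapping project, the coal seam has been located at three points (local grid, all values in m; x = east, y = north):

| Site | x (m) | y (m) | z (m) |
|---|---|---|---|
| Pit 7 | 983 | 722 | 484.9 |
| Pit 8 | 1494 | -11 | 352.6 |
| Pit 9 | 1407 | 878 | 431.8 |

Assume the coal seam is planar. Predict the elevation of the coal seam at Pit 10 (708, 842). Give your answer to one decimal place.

Two edge vectors: Pit 7→Pit 8 = (511, -733, -132.3), Pit 7→Pit 9 = (424, 156, -53.1).
Normal n = (Pit 7→Pit 8) × (Pit 7→Pit 9) = (59561.1, -28961.1, 390508).
So ∂z/∂x = −n_x/n_z = −0.152522 and ∂z/∂y = −n_y/n_z = 0.074163.
Intercept c from Pit 7: 484.9 + 149.93 − 53.55 = 581.28.
At (708, 842): z = −108.0 + 62.4 + 581.28 = 535.7 m.

535.7 m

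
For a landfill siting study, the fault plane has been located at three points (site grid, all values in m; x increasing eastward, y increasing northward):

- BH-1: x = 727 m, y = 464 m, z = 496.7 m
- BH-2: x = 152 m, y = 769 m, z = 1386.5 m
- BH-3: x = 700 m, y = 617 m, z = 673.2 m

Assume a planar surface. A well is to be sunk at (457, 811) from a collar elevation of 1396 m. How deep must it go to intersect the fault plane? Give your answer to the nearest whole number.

Let the plane be z = a·x + b·y + c.
BH-2−BH-1: −575a + 305b = 889.8;  BH-3−BH-1: −27a + 153b = 176.5.
Solving gives a = −1.03219, b = 0.97144.
Then c = 496.7 − a·727 − b·464 = 796.35.
At (457, 811): z_contact = −471.7 + 787.8 + 796.35 = 1112.5 m.
Depth below ground = 1396 − 1112.5 = 284 m.

284 m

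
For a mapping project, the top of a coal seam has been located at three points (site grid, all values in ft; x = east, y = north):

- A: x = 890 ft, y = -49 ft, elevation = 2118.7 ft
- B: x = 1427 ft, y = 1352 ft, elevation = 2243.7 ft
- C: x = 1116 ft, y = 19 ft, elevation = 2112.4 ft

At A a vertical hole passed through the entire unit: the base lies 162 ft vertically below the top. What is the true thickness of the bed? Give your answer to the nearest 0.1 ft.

Let the plane be z = a·x + b·y + c.
B−A: 537a + 1401b = 125;  C−A: 226a + 68b = −6.3.
Solving gives a = −0.06186, b = 0.11293.
|∇z| = √(a²+b²) = 0.12876, so dip δ = arctan(0.12876) = 7.34°.
True thickness = vertical thickness × cos δ = 162 × cos 7.34° = 160.7 ft.

160.7 ft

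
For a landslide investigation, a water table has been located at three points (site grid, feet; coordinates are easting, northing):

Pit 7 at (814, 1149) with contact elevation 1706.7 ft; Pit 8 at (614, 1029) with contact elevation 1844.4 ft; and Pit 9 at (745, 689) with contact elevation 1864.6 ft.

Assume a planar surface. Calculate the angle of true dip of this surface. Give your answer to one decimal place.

30.6°

Two edge vectors: Pit 7→Pit 8 = (-200, -120, 137.7), Pit 7→Pit 9 = (-69, -460, 157.9).
Normal n = (Pit 7→Pit 8) × (Pit 7→Pit 9) = (44394, 22078.7, 83720).
So ∂z/∂easting = −n_x/n_z = −0.53027 and ∂z/∂northing = −n_y/n_z = −0.26372.
Gradient magnitude |∇z| = √(a² + b²) = √(0.28118 + 0.06955) = 0.59223.
True dip = arctan(0.59223) = 30.6°, dipping toward ENE (azimuth ≈ 064°).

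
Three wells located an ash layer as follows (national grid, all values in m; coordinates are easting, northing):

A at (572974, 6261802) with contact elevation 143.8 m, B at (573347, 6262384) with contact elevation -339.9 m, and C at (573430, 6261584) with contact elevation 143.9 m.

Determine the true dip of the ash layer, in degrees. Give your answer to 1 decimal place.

35.2°

Two edge vectors: A→B = (373, 582, -483.7), A→C = (456, -218, 0.1).
Normal n = (A→B) × (A→C) = (-105388.4, -220604.5, -346706).
So ∂z/∂easting = −n_x/n_z = −0.30397 and ∂z/∂northing = −n_y/n_z = −0.63629.
Gradient magnitude |∇z| = √(a² + b²) = √(0.09240 + 0.40486) = 0.70517.
True dip = arctan(0.70517) = 35.2°, dipping toward NNE (azimuth ≈ 026°).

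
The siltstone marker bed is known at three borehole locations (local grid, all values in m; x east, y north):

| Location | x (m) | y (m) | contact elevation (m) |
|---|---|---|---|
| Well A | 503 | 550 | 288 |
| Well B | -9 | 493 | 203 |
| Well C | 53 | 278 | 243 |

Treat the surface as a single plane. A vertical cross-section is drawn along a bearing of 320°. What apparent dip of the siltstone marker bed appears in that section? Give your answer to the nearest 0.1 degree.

Let the plane be z = a·x + b·y + c.
Well B−Well A: −512a − 57b = −85;  Well C−Well A: −450a − 272b = −45.
Solving gives a = 0.18092, b = −0.13387.
Unit vector along 320° is (sin 320°, cos 320°) = (-0.6428, 0.7660).
Slope in that direction = a·(-0.6428) + b·(0.7660) = −0.21885.
Apparent dip = arctan|0.21885| = 12.3° (true dip is 12.7°, so apparent ≤ true as expected).

12.3°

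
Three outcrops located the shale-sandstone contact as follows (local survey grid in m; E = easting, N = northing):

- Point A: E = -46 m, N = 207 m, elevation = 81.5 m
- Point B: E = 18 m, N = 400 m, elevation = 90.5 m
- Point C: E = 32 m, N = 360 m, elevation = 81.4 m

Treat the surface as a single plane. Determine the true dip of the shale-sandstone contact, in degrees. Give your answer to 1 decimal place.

16.6°

Let the plane be z = a·E + b·N + c.
Point B−Point A: 64a + 193b = 9;  Point C−Point A: 78a + 153b = −0.1.
Solving gives a = −0.26536, b = 0.13463.
Gradient magnitude |∇z| = √(a² + b²) = √(0.07041 + 0.01812) = 0.29755.
True dip = arctan(0.29755) = 16.6°, dipping toward ESE (azimuth ≈ 117°).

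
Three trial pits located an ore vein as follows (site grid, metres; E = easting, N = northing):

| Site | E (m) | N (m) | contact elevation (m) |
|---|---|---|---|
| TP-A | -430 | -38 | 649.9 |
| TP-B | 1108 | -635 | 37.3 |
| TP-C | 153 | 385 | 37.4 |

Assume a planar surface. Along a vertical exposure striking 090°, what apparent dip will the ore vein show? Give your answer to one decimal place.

32.0°

Two edge vectors: TP-A→TP-B = (1538, -597, -612.6), TP-A→TP-C = (583, 423, -612.5).
Normal n = (TP-A→TP-B) × (TP-A→TP-C) = (624792.3, 584879.2, 998625).
So ∂z/∂E = −n_x/n_z = −0.62565 and ∂z/∂N = −n_y/n_z = −0.58568.
Unit vector along 090° is (sin 90°, cos 90°) = (1.0000, 0.0000).
Slope in that direction = a·(1.0000) + b·(0.0000) = −0.62565.
Apparent dip = arctan|0.62565| = 32.0° (true dip is 40.6°, so apparent ≤ true as expected).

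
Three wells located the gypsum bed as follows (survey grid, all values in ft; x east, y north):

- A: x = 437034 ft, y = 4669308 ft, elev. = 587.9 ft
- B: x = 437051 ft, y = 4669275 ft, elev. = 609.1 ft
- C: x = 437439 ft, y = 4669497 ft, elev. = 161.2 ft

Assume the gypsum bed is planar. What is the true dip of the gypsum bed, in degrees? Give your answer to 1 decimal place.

Let the plane be z = a·x + b·y + c.
B−A: 17a − 33b = 21.2;  C−A: 405a + 189b = −426.7.
Solving gives a = −0.60769, b = −0.95548.
Gradient magnitude |∇z| = √(a² + b²) = √(0.36929 + 0.91294) = 1.13235.
True dip = arctan(1.13235) = 48.6°, dipping toward NNE (azimuth ≈ 032°).

48.6°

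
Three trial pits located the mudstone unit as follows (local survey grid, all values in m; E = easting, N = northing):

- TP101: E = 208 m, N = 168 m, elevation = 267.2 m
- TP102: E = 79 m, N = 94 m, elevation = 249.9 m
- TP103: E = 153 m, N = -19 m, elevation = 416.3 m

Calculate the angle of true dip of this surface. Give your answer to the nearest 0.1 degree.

Let the plane be z = a·E + b·N + c.
TP102−TP101: −129a − 74b = −17.3;  TP103−TP101: −55a − 187b = 149.1.
Solving gives a = 0.71154, b = −1.00660.
Gradient magnitude |∇z| = √(a² + b²) = √(0.50629 + 1.01325) = 1.23269.
True dip = arctan(1.23269) = 50.9°, dipping toward NW (azimuth ≈ 325°).

50.9°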